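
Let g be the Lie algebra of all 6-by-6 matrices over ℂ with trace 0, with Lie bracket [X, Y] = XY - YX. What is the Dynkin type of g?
A_5

This is sl(6), which has dimension 6^2 - 1 = 35 and rank 6 - 1 = 5 (a Cartan subalgebra is the diagonal traceless matrices). In the classification of classical Lie algebras, the special linear algebra sl(n+1) has type A_n; here n = 5, so the Dynkin diagram is a chain of 5 nodes with single edges (A_5). Hence the type is A_5.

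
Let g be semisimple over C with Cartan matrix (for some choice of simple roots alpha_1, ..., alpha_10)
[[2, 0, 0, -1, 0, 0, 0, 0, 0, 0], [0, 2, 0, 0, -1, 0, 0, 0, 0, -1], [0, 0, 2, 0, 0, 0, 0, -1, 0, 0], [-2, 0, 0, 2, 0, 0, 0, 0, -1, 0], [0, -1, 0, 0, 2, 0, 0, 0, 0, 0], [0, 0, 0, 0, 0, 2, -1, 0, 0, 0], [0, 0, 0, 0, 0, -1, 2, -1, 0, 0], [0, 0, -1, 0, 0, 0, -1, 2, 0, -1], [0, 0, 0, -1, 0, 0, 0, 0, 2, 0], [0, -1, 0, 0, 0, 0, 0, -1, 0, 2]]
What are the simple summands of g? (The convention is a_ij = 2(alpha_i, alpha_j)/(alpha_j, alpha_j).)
The diagram associated to this matrix has two connected components: the simple roots {alpha_1, alpha_4, alpha_9} form a chain of 3 nodes with a double edge at one end; the terminal node there is the unique short simple root (B_3), and {alpha_2, alpha_3, alpha_5, alpha_6, alpha_7, alpha_8, alpha_10} form a chain of 6 nodes with one extra node attached to the third node from one end (E_7). A semisimple Lie algebra decomposes uniquely as the direct sum of simple ideals, one per connected component of its Dynkin diagram, so g ≅ B_3 ⊕ E_7 (dimension 21 + 133 = 154).

B3 ⊕ E7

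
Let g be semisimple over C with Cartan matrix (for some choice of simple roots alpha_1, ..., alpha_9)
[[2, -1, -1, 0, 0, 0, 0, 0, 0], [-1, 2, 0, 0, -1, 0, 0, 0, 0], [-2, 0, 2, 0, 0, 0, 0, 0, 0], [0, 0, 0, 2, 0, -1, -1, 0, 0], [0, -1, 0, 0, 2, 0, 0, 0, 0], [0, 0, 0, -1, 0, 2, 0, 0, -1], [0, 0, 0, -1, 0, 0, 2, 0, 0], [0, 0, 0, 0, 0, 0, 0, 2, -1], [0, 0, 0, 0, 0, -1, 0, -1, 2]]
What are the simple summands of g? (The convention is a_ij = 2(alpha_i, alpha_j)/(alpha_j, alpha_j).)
type A_5 + type C_4

The diagram associated to this matrix has two connected components: the simple roots {alpha_4, alpha_6, alpha_7, alpha_8, alpha_9} form a chain of 5 nodes with single edges (A_5), and {alpha_1, alpha_2, alpha_3, alpha_5} form a chain of 4 nodes with a double edge at one end; the terminal node there is the unique long simple root (C_4). A semisimple Lie algebra decomposes uniquely as the direct sum of simple ideals, one per connected component of its Dynkin diagram, so g ≅ A_5 ⊕ C_4 (dimension 35 + 36 = 71).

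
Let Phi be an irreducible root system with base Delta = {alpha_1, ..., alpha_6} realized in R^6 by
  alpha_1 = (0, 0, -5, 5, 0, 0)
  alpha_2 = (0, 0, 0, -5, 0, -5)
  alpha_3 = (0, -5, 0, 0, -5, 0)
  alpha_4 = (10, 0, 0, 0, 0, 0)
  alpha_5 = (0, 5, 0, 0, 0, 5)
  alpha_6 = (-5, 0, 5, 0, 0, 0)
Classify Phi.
C_6 (sp(12))

Compute the Cartan integers a_ij = 2(alpha_i, alpha_j)/(alpha_j, alpha_j); the resulting 6x6 Cartan matrix is
[[2, -1, 0, 0, 0, -1], [-1, 2, 0, 0, -1, 0], [0, 0, 2, 0, -1, 0], [0, 0, 0, 2, 0, -2], [0, -1, -1, 0, 2, 0], [-1, 0, 0, -1, 0, 2]].
The roots have two lengths (squared-length ratio 2:1); the short ones are alpha_{1,2,3,5,6}. The associated Dynkin diagram is a chain of 6 nodes with a double edge at one end; the terminal node there is the unique long simple root (C_6), so the type is C_6 (the algebra sp(12)).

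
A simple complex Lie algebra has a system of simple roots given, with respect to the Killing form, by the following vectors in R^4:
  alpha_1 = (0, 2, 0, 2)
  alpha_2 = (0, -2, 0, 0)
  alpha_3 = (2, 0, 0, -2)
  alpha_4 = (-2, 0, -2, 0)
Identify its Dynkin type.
type B_4

Compute the Cartan integers a_ij = 2(alpha_i, alpha_j)/(alpha_j, alpha_j); the resulting 4x4 Cartan matrix is
[[2, -2, -1, 0], [-1, 2, 0, 0], [-1, 0, 2, -1], [0, 0, -1, 2]].
The roots have two lengths (squared-length ratio 2:1); the short ones are alpha_{2}. The associated Dynkin diagram is a chain of 4 nodes with a double edge at one end; the terminal node there is the unique short simple root (B_4), so the type is B_4 (the algebra so(9)).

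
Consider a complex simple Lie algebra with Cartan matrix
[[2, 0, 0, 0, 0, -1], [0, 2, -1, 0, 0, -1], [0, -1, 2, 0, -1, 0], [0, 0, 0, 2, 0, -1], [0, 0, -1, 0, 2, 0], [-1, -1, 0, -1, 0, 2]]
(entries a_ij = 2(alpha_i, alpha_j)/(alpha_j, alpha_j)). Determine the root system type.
D_6 (so(12))

The matrix has rank 6 with 2's on the diagonal. Reading the off-diagonal entries as Dynkin edges (a single edge where a_ij = a_ji = -1; a double or triple edge where a_ij * a_ji = 2 or 3), the diagram is a chain of 4 nodes with a fork of two nodes at one end (D_6). One simple-root ordering that puts it in standard form is (alpha_5, alpha_3, alpha_2, alpha_6, alpha_1, alpha_4). So the algebra is type D_6, i.e. so(12).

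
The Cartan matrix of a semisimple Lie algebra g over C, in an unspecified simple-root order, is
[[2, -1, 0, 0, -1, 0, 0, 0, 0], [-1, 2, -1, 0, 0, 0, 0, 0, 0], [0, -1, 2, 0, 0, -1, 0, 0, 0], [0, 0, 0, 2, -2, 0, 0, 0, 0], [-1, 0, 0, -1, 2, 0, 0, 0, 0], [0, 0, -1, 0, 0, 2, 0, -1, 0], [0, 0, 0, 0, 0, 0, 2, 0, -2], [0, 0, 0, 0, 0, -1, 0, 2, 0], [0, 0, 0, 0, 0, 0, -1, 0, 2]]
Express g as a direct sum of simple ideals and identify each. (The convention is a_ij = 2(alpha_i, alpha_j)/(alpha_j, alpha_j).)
B2 ⊕ C7

The diagram associated to this matrix has two connected components: the simple roots {alpha_7, alpha_9} form a chain of 2 nodes with a double edge at one end; the terminal node there is the unique short simple root (B_2), and {alpha_1, alpha_2, alpha_3, alpha_4, alpha_5, alpha_6, alpha_8} form a chain of 7 nodes with a double edge at one end; the terminal node there is the unique long simple root (C_7). A semisimple Lie algebra decomposes uniquely as the direct sum of simple ideals, one per connected component of its Dynkin diagram, so g ≅ B_2 ⊕ C_7 (dimension 10 + 105 = 115).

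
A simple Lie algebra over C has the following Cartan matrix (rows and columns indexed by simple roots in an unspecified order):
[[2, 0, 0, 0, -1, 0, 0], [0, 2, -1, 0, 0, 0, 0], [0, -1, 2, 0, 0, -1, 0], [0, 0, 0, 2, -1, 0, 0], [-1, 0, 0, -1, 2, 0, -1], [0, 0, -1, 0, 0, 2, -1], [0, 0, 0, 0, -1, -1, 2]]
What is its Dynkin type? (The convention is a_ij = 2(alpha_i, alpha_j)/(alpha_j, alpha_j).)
The matrix has rank 7 with 2's on the diagonal. Reading the off-diagonal entries as Dynkin edges (a single edge where a_ij = a_ji = -1; a double or triple edge where a_ij * a_ji = 2 or 3), the diagram is a chain of 5 nodes with a fork of two nodes at one end (D_7). One simple-root ordering that puts it in standard form is (alpha_2, alpha_3, alpha_6, alpha_7, alpha_5, alpha_1, alpha_4). So the algebra is type D_7, i.e. so(14).

type D_7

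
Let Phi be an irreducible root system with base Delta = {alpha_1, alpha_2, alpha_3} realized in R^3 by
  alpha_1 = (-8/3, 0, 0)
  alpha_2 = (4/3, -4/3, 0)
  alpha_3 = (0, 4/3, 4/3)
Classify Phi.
Compute the Cartan integers a_ij = 2(alpha_i, alpha_j)/(alpha_j, alpha_j); the resulting 3x3 Cartan matrix is
[[2, -2, 0], [-1, 2, -1], [0, -1, 2]].
The roots have two lengths (squared-length ratio 2:1); the short ones are alpha_{2,3}. The associated Dynkin diagram is a chain of 3 nodes with a double edge at one end; the terminal node there is the unique long simple root (C_3), so the type is C_3 (the algebra sp(6)).

C_3 (sp(6))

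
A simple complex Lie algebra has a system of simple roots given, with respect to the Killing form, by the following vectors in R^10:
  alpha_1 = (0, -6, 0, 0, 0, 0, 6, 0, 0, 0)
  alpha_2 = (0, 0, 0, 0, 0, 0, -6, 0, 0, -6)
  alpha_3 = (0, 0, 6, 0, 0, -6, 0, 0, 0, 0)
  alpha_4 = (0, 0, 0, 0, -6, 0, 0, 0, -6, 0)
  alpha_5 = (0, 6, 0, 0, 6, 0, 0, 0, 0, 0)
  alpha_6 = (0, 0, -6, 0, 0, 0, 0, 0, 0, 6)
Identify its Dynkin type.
type A_6

Compute the Cartan integers a_ij = 2(alpha_i, alpha_j)/(alpha_j, alpha_j); the resulting 6x6 Cartan matrix is
[[2, -1, 0, 0, -1, 0], [-1, 2, 0, 0, 0, -1], [0, 0, 2, 0, 0, -1], [0, 0, 0, 2, -1, 0], [-1, 0, 0, -1, 2, 0], [0, -1, -1, 0, 0, 2]].
All simple roots have the same length, so the diagram is simply laced. The associated Dynkin diagram is a chain of 6 nodes with single edges (A_6), so the type is A_6 (the algebra sl(7)).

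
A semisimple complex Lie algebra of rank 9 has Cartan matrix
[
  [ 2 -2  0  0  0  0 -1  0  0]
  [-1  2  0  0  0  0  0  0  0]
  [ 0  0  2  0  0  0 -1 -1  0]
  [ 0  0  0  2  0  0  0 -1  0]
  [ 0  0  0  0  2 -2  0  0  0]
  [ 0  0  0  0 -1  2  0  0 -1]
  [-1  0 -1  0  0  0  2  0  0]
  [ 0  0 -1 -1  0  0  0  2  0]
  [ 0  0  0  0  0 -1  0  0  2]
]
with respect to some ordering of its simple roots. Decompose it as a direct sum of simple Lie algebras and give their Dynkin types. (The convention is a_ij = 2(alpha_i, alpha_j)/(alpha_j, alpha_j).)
type B_6 ⊕ type C_3

The diagram associated to this matrix has two connected components: the simple roots {alpha_1, alpha_2, alpha_3, alpha_4, alpha_7, alpha_8} form a chain of 6 nodes with a double edge at one end; the terminal node there is the unique short simple root (B_6), and {alpha_5, alpha_6, alpha_9} form a chain of 3 nodes with a double edge at one end; the terminal node there is the unique long simple root (C_3). A semisimple Lie algebra decomposes uniquely as the direct sum of simple ideals, one per connected component of its Dynkin diagram, so g ≅ B_6 ⊕ C_3 (dimension 78 + 21 = 99).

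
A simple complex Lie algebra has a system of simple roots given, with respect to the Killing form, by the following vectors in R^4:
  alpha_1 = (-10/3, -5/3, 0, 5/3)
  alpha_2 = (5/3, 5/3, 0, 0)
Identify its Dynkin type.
type G_2

Compute the Cartan integers a_ij = 2(alpha_i, alpha_j)/(alpha_j, alpha_j); the resulting 2x2 Cartan matrix is
[[2, -3], [-1, 2]].
The roots have two lengths (squared-length ratio 3:1); the short ones are alpha_{2}. The associated Dynkin diagram is two nodes joined by a triple edge (G_2), so the type is G_2.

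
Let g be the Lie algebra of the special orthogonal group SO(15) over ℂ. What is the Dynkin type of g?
This is so(15) with 15 odd, which has dimension 15(15-1)/2 = 105 and rank (15-1)/2 = 7. In the classification of classical Lie algebras, the orthogonal algebra so(2n+1) in an odd number of variables has type B_n; here n = 7, so the Dynkin diagram is a chain of 7 nodes with a double edge at one end; the terminal node there is the unique short simple root (B_7). Hence the type is B_7.

B_7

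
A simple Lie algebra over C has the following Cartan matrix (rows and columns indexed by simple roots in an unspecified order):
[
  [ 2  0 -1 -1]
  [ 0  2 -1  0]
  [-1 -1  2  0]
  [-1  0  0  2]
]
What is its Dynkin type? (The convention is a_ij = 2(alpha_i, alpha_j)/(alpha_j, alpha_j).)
The matrix has rank 4 with 2's on the diagonal. Reading the off-diagonal entries as Dynkin edges (a single edge where a_ij = a_ji = -1; a double or triple edge where a_ij * a_ji = 2 or 3), the diagram is a chain of 4 nodes with single edges (A_4). One simple-root ordering that puts it in standard form is (alpha_4, alpha_1, alpha_3, alpha_2). So the algebra is type A_4, i.e. sl(5).

type A_4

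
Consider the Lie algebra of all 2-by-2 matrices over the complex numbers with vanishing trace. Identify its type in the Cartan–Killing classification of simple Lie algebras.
This is sl(2), which has dimension 2^2 - 1 = 3 and rank 2 - 1 = 1 (a Cartan subalgebra is the diagonal traceless matrices). In the classification of classical Lie algebras, the special linear algebra sl(n+1) has type A_n; here n = 1, so the Dynkin diagram is a chain of 1 nodes with single edges (A_1). Hence the type is A_1.

type A_1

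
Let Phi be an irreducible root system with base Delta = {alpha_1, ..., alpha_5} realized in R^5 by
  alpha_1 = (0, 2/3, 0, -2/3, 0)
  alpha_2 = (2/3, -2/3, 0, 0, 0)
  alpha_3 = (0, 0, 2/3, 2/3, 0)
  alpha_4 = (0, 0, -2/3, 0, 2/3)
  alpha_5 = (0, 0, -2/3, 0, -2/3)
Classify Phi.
Compute the Cartan integers a_ij = 2(alpha_i, alpha_j)/(alpha_j, alpha_j); the resulting 5x5 Cartan matrix is
[[2, -1, -1, 0, 0], [-1, 2, 0, 0, 0], [-1, 0, 2, -1, -1], [0, 0, -1, 2, 0], [0, 0, -1, 0, 2]].
All simple roots have the same length, so the diagram is simply laced. The associated Dynkin diagram is a chain of 3 nodes with a fork of two nodes at one end (D_5), so the type is D_5 (the algebra so(10)).

D5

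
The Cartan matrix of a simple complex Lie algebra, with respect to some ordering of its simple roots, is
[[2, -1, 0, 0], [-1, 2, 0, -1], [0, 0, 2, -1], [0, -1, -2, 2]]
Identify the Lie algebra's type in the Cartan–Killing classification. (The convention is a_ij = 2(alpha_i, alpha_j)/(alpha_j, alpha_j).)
B_4

The matrix has rank 4 with 2's on the diagonal. Reading the off-diagonal entries as Dynkin edges (a single edge where a_ij = a_ji = -1; a double or triple edge where a_ij * a_ji = 2 or 3), the diagram is a chain of 4 nodes with a double edge at one end; the terminal node there is the unique short simple root (B_4). One simple-root ordering that puts it in standard form is (alpha_1, alpha_2, alpha_4, alpha_3). So the algebra is type B_4, i.e. so(9).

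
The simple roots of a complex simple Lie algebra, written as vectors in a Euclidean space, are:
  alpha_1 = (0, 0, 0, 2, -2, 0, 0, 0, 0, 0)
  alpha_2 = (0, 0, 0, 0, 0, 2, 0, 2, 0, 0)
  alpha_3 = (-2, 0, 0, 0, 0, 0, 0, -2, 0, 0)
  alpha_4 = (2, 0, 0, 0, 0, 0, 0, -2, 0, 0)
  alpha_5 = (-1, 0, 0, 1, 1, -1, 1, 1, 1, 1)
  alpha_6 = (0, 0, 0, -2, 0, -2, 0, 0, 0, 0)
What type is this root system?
Compute the Cartan integers a_ij = 2(alpha_i, alpha_j)/(alpha_j, alpha_j); the resulting 6x6 Cartan matrix is
[[2, 0, 0, 0, 0, -1], [0, 2, -1, -1, 0, -1], [0, -1, 2, 0, 0, 0], [0, -1, 0, 2, -1, 0], [0, 0, 0, -1, 2, 0], [-1, -1, 0, 0, 0, 2]].
All simple roots have the same length, so the diagram is simply laced. The associated Dynkin diagram is a chain of 5 nodes with one extra node attached to the third node from one end (E_6), so the type is E_6.

E_6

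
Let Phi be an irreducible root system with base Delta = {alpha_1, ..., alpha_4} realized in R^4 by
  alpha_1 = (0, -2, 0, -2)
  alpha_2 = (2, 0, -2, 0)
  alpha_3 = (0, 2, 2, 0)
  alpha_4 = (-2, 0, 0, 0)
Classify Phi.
B4

Compute the Cartan integers a_ij = 2(alpha_i, alpha_j)/(alpha_j, alpha_j); the resulting 4x4 Cartan matrix is
[[2, 0, -1, 0], [0, 2, -1, -2], [-1, -1, 2, 0], [0, -1, 0, 2]].
The roots have two lengths (squared-length ratio 2:1); the short ones are alpha_{4}. The associated Dynkin diagram is a chain of 4 nodes with a double edge at one end; the terminal node there is the unique short simple root (B_4), so the type is B_4 (the algebra so(9)).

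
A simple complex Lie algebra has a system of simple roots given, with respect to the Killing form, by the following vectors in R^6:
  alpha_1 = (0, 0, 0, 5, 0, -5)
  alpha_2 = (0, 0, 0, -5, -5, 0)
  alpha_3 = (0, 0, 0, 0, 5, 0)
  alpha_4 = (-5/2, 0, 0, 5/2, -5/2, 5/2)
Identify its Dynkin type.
Compute the Cartan integers a_ij = 2(alpha_i, alpha_j)/(alpha_j, alpha_j); the resulting 4x4 Cartan matrix is
[[2, -1, 0, 0], [-1, 2, -2, 0], [0, -1, 2, -1], [0, 0, -1, 2]].
The roots have two lengths (squared-length ratio 2:1); the short ones are alpha_{3,4}. The associated Dynkin diagram is a chain of 4 nodes with a double edge between the middle two (F_4), so the type is F_4.

F_4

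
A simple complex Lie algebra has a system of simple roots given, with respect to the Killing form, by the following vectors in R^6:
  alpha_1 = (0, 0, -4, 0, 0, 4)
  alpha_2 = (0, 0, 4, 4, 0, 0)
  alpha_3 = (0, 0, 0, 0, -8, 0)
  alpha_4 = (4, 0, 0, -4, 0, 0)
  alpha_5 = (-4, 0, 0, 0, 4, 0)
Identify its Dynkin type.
C5

Compute the Cartan integers a_ij = 2(alpha_i, alpha_j)/(alpha_j, alpha_j); the resulting 5x5 Cartan matrix is
[[2, -1, 0, 0, 0], [-1, 2, 0, -1, 0], [0, 0, 2, 0, -2], [0, -1, 0, 2, -1], [0, 0, -1, -1, 2]].
The roots have two lengths (squared-length ratio 2:1); the short ones are alpha_{1,2,4,5}. The associated Dynkin diagram is a chain of 5 nodes with a double edge at one end; the terminal node there is the unique long simple root (C_5), so the type is C_5 (the algebra sp(10)).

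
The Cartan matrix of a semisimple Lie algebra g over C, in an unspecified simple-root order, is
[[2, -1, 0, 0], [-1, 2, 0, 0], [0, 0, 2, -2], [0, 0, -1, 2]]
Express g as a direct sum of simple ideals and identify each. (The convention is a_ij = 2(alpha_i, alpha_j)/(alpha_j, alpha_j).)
The diagram associated to this matrix has two connected components: the simple roots {alpha_1, alpha_2} form a chain of 2 nodes with single edges (A_2), and {alpha_3, alpha_4} form a chain of 2 nodes with a double edge at one end; the terminal node there is the unique short simple root (B_2). A semisimple Lie algebra decomposes uniquely as the direct sum of simple ideals, one per connected component of its Dynkin diagram, so g ≅ A_2 ⊕ B_2 (dimension 8 + 10 = 18).

A_2 (sl(3)) ⊕ B_2 (so(5))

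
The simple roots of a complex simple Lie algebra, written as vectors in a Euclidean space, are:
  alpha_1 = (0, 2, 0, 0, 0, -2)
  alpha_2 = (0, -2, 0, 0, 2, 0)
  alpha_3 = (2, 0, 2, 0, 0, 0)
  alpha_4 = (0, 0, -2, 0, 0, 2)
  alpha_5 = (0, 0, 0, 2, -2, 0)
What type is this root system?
Compute the Cartan integers a_ij = 2(alpha_i, alpha_j)/(alpha_j, alpha_j); the resulting 5x5 Cartan matrix is
[[2, -1, 0, -1, 0], [-1, 2, 0, 0, -1], [0, 0, 2, -1, 0], [-1, 0, -1, 2, 0], [0, -1, 0, 0, 2]].
All simple roots have the same length, so the diagram is simply laced. The associated Dynkin diagram is a chain of 5 nodes with single edges (A_5), so the type is A_5 (the algebra sl(6)).

A5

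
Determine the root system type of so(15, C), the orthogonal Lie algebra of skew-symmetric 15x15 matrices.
This is so(15) with 15 odd, which has dimension 15(15-1)/2 = 105 and rank (15-1)/2 = 7. In the classification of classical Lie algebras, the orthogonal algebra so(2n+1) in an odd number of variables has type B_n; here n = 7, so the Dynkin diagram is a chain of 7 nodes with a double edge at one end; the terminal node there is the unique short simple root (B_7). Hence the type is B_7.

type B_7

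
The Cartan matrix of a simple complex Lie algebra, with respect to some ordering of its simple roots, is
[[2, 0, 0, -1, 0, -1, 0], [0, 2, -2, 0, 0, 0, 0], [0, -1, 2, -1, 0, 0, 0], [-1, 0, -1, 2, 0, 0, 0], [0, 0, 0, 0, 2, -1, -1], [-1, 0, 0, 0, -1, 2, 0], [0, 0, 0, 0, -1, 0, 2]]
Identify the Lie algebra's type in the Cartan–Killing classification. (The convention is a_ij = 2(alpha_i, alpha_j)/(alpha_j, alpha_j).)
The matrix has rank 7 with 2's on the diagonal. Reading the off-diagonal entries as Dynkin edges (a single edge where a_ij = a_ji = -1; a double or triple edge where a_ij * a_ji = 2 or 3), the diagram is a chain of 7 nodes with a double edge at one end; the terminal node there is the unique long simple root (C_7). One simple-root ordering that puts it in standard form is (alpha_7, alpha_5, alpha_6, alpha_1, alpha_4, alpha_3, alpha_2). So the algebra is type C_7, i.e. sp(14).

C_7 (sp(14))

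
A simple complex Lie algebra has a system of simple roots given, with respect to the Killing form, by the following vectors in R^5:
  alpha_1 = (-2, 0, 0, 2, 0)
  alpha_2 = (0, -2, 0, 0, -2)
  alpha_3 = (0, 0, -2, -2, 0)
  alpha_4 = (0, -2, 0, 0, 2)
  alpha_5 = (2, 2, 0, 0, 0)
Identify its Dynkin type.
type D_5

Compute the Cartan integers a_ij = 2(alpha_i, alpha_j)/(alpha_j, alpha_j); the resulting 5x5 Cartan matrix is
[[2, 0, -1, 0, -1], [0, 2, 0, 0, -1], [-1, 0, 2, 0, 0], [0, 0, 0, 2, -1], [-1, -1, 0, -1, 2]].
All simple roots have the same length, so the diagram is simply laced. The associated Dynkin diagram is a chain of 3 nodes with a fork of two nodes at one end (D_5), so the type is D_5 (the algebra so(10)).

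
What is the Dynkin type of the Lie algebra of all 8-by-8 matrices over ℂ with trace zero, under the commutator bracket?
type A_7

This is sl(8), which has dimension 8^2 - 1 = 63 and rank 8 - 1 = 7 (a Cartan subalgebra is the diagonal traceless matrices). In the classification of classical Lie algebras, the special linear algebra sl(n+1) has type A_n; here n = 7, so the Dynkin diagram is a chain of 7 nodes with single edges (A_7). Hence the type is A_7.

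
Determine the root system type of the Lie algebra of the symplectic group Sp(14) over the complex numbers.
C_7

This is sp(14), which has dimension 14(14+1)/2 = 105 and rank 14/2 = 7. In the classification of classical Lie algebras, the symplectic algebra sp(2n) has type C_n; here n = 7, so the Dynkin diagram is a chain of 7 nodes with a double edge at one end; the terminal node there is the unique long simple root (C_7). Hence the type is C_7.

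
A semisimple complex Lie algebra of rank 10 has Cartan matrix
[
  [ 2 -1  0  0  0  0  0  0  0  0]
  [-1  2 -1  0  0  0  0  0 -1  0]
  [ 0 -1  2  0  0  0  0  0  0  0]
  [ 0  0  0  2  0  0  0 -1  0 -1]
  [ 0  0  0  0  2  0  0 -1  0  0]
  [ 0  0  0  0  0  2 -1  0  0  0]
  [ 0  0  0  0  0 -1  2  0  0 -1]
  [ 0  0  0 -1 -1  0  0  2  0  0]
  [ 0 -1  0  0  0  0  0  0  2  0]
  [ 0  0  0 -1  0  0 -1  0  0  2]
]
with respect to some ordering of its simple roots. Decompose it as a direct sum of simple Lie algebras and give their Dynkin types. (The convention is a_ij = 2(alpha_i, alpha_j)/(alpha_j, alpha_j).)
The diagram associated to this matrix has two connected components: the simple roots {alpha_4, alpha_5, alpha_6, alpha_7, alpha_8, alpha_10} form a chain of 6 nodes with single edges (A_6), and {alpha_1, alpha_2, alpha_3, alpha_9} form a chain of 2 nodes with a fork of two nodes at one end (D_4). A semisimple Lie algebra decomposes uniquely as the direct sum of simple ideals, one per connected component of its Dynkin diagram, so g ≅ A_6 ⊕ D_4 (dimension 48 + 28 = 76).

A6 ⊕ D4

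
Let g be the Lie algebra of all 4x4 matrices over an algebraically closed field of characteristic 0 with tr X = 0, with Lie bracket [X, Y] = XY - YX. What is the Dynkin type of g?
type A_3

This is sl(4), which has dimension 4^2 - 1 = 15 and rank 4 - 1 = 3 (a Cartan subalgebra is the diagonal traceless matrices). In the classification of classical Lie algebras, the special linear algebra sl(n+1) has type A_n; here n = 3, so the Dynkin diagram is a chain of 3 nodes with single edges (A_3). Hence the type is A_3.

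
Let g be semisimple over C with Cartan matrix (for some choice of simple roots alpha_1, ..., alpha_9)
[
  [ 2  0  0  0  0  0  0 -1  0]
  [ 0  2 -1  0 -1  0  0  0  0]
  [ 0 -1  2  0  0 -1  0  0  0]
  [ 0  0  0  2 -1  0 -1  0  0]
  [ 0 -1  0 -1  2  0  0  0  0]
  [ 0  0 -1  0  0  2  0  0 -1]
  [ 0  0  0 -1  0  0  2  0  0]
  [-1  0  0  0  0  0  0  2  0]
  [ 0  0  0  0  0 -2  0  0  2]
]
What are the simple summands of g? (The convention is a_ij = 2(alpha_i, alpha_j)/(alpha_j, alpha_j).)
The diagram associated to this matrix has two connected components: the simple roots {alpha_1, alpha_8} form a chain of 2 nodes with single edges (A_2), and {alpha_2, alpha_3, alpha_4, alpha_5, alpha_6, alpha_7, alpha_9} form a chain of 7 nodes with a double edge at one end; the terminal node there is the unique long simple root (C_7). A semisimple Lie algebra decomposes uniquely as the direct sum of simple ideals, one per connected component of its Dynkin diagram, so g ≅ A_2 ⊕ C_7 (dimension 8 + 105 = 113).

A_2 ⊕ C_7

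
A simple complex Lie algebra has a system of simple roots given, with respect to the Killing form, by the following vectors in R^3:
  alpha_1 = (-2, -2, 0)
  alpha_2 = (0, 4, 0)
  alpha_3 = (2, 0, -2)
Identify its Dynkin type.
Compute the Cartan integers a_ij = 2(alpha_i, alpha_j)/(alpha_j, alpha_j); the resulting 3x3 Cartan matrix is
[[2, -1, -1], [-2, 2, 0], [-1, 0, 2]].
The roots have two lengths (squared-length ratio 2:1); the short ones are alpha_{1,3}. The associated Dynkin diagram is a chain of 3 nodes with a double edge at one end; the terminal node there is the unique long simple root (C_3), so the type is C_3 (the algebra sp(6)).

type C_3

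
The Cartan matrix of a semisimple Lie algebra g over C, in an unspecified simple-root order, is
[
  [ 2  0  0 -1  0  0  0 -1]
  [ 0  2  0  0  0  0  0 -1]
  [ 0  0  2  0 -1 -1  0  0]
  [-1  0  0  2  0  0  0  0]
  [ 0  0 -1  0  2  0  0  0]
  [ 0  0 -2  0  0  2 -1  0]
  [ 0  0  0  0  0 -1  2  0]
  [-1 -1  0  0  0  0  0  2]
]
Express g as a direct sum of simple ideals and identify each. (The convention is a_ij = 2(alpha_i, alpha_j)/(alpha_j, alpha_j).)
The diagram associated to this matrix has two connected components: the simple roots {alpha_1, alpha_2, alpha_4, alpha_8} form a chain of 4 nodes with single edges (A_4), and {alpha_3, alpha_5, alpha_6, alpha_7} form a chain of 4 nodes with a double edge between the middle two (F_4). A semisimple Lie algebra decomposes uniquely as the direct sum of simple ideals, one per connected component of its Dynkin diagram, so g ≅ A_4 ⊕ F_4 (dimension 24 + 52 = 76).

A_4 (sl(5)) ⊕ F_4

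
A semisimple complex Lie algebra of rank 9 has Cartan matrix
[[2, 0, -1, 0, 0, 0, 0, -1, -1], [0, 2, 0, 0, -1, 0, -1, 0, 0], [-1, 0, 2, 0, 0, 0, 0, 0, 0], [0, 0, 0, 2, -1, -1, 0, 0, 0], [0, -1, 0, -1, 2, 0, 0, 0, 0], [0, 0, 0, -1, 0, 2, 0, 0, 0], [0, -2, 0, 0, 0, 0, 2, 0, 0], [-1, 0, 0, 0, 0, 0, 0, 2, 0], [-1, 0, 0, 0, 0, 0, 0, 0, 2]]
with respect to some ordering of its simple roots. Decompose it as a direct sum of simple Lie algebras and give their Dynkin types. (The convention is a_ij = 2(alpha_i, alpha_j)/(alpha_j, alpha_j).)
The diagram associated to this matrix has two connected components: the simple roots {alpha_2, alpha_4, alpha_5, alpha_6, alpha_7} form a chain of 5 nodes with a double edge at one end; the terminal node there is the unique long simple root (C_5), and {alpha_1, alpha_3, alpha_8, alpha_9} form a chain of 2 nodes with a fork of two nodes at one end (D_4). A semisimple Lie algebra decomposes uniquely as the direct sum of simple ideals, one per connected component of its Dynkin diagram, so g ≅ C_5 ⊕ D_4 (dimension 55 + 28 = 83).

C_5 + D_4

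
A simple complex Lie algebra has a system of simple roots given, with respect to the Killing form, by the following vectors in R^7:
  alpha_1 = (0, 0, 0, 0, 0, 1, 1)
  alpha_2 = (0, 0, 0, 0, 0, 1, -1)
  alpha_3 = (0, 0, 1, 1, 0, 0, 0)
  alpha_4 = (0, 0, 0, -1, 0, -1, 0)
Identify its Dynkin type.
D4

Compute the Cartan integers a_ij = 2(alpha_i, alpha_j)/(alpha_j, alpha_j); the resulting 4x4 Cartan matrix is
[[2, 0, 0, -1], [0, 2, 0, -1], [0, 0, 2, -1], [-1, -1, -1, 2]].
All simple roots have the same length, so the diagram is simply laced. The associated Dynkin diagram is a chain of 2 nodes with a fork of two nodes at one end (D_4), so the type is D_4 (the algebra so(8)).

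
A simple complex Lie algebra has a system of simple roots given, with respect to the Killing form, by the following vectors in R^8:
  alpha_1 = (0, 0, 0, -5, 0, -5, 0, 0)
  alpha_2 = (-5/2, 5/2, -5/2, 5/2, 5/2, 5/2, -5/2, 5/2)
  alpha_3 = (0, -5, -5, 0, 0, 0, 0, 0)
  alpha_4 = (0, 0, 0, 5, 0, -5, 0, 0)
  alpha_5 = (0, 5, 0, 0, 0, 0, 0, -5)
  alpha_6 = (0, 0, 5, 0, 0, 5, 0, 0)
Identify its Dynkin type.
Compute the Cartan integers a_ij = 2(alpha_i, alpha_j)/(alpha_j, alpha_j); the resulting 6x6 Cartan matrix is
[[2, -1, 0, 0, 0, -1], [-1, 2, 0, 0, 0, 0], [0, 0, 2, 0, -1, -1], [0, 0, 0, 2, 0, -1], [0, 0, -1, 0, 2, 0], [-1, 0, -1, -1, 0, 2]].
All simple roots have the same length, so the diagram is simply laced. The associated Dynkin diagram is a chain of 5 nodes with one extra node attached to the third node from one end (E_6), so the type is E_6.

E_6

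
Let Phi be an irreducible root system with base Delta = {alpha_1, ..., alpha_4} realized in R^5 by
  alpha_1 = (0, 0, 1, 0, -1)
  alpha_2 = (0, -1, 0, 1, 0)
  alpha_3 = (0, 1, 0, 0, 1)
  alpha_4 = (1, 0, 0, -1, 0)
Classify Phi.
A4

Compute the Cartan integers a_ij = 2(alpha_i, alpha_j)/(alpha_j, alpha_j); the resulting 4x4 Cartan matrix is
[[2, 0, -1, 0], [0, 2, -1, -1], [-1, -1, 2, 0], [0, -1, 0, 2]].
All simple roots have the same length, so the diagram is simply laced. The associated Dynkin diagram is a chain of 4 nodes with single edges (A_4), so the type is A_4 (the algebra sl(5)).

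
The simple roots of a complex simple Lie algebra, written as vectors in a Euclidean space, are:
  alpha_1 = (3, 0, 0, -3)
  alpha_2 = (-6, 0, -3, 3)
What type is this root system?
Compute the Cartan integers a_ij = 2(alpha_i, alpha_j)/(alpha_j, alpha_j); the resulting 2x2 Cartan matrix is
[[2, -1], [-3, 2]].
The roots have two lengths (squared-length ratio 3:1); the short ones are alpha_{1}. The associated Dynkin diagram is two nodes joined by a triple edge (G_2), so the type is G_2.

type G_2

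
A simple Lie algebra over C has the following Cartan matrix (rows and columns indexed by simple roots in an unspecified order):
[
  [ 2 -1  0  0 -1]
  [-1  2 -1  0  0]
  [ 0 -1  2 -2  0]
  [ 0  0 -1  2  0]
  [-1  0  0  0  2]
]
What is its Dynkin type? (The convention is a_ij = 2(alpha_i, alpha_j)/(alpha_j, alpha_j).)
B5

The matrix has rank 5 with 2's on the diagonal. Reading the off-diagonal entries as Dynkin edges (a single edge where a_ij = a_ji = -1; a double or triple edge where a_ij * a_ji = 2 or 3), the diagram is a chain of 5 nodes with a double edge at one end; the terminal node there is the unique short simple root (B_5). One simple-root ordering that puts it in standard form is (alpha_5, alpha_1, alpha_2, alpha_3, alpha_4). So the algebra is type B_5, i.e. so(11).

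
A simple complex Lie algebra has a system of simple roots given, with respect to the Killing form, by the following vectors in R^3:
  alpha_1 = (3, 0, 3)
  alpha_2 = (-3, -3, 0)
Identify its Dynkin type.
A_2

Compute the Cartan integers a_ij = 2(alpha_i, alpha_j)/(alpha_j, alpha_j); the resulting 2x2 Cartan matrix is
[[2, -1], [-1, 2]].
All simple roots have the same length, so the diagram is simply laced. The associated Dynkin diagram is a chain of 2 nodes with single edges (A_2), so the type is A_2 (the algebra sl(3)).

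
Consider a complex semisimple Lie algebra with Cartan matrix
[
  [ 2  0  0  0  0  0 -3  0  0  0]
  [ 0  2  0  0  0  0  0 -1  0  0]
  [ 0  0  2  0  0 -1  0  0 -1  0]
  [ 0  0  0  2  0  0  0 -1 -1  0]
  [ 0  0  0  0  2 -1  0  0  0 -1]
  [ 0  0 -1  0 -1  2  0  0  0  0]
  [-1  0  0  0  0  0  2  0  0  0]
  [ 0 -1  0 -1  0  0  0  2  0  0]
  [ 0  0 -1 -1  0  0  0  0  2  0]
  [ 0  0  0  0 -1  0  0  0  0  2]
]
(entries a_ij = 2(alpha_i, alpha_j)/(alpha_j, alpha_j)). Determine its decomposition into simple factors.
A_8 (sl(9)) + G_2

The diagram associated to this matrix has two connected components: the simple roots {alpha_2, alpha_3, alpha_4, alpha_5, alpha_6, alpha_8, alpha_9, alpha_10} form a chain of 8 nodes with single edges (A_8), and {alpha_1, alpha_7} form two nodes joined by a triple edge (G_2). A semisimple Lie algebra decomposes uniquely as the direct sum of simple ideals, one per connected component of its Dynkin diagram, so g ≅ A_8 ⊕ G_2 (dimension 80 + 14 = 94).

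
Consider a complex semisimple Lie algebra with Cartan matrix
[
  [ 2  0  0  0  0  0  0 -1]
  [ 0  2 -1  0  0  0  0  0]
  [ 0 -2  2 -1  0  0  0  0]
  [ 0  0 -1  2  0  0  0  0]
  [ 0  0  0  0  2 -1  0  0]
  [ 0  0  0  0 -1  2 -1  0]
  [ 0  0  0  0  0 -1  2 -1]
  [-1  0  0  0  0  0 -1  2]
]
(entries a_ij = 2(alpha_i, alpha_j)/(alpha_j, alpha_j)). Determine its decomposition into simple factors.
The diagram associated to this matrix has two connected components: the simple roots {alpha_1, alpha_5, alpha_6, alpha_7, alpha_8} form a chain of 5 nodes with single edges (A_5), and {alpha_2, alpha_3, alpha_4} form a chain of 3 nodes with a double edge at one end; the terminal node there is the unique short simple root (B_3). A semisimple Lie algebra decomposes uniquely as the direct sum of simple ideals, one per connected component of its Dynkin diagram, so g ≅ A_5 ⊕ B_3 (dimension 35 + 21 = 56).

A_5 (sl(6)) + B_3 (so(7))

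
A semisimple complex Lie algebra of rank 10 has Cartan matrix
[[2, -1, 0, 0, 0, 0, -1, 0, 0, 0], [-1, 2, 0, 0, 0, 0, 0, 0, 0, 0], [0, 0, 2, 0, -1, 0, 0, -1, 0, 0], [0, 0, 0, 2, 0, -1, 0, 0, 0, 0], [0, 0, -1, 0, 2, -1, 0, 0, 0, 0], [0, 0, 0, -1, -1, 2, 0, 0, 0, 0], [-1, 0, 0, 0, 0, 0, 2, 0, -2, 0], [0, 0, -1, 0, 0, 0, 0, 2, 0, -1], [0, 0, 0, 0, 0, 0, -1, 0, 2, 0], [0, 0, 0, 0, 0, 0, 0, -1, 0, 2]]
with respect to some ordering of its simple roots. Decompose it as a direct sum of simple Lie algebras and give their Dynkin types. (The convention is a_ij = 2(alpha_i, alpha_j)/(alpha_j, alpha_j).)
A_6 ⊕ B_4

The diagram associated to this matrix has two connected components: the simple roots {alpha_3, alpha_4, alpha_5, alpha_6, alpha_8, alpha_10} form a chain of 6 nodes with single edges (A_6), and {alpha_1, alpha_2, alpha_7, alpha_9} form a chain of 4 nodes with a double edge at one end; the terminal node there is the unique short simple root (B_4). A semisimple Lie algebra decomposes uniquely as the direct sum of simple ideals, one per connected component of its Dynkin diagram, so g ≅ A_6 ⊕ B_4 (dimension 48 + 36 = 84).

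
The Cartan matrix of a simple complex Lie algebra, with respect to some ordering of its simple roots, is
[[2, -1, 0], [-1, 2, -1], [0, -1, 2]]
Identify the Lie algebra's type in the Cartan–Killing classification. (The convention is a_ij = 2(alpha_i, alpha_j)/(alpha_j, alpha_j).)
The matrix has rank 3 with 2's on the diagonal. Reading the off-diagonal entries as Dynkin edges (a single edge where a_ij = a_ji = -1; a double or triple edge where a_ij * a_ji = 2 or 3), the diagram is a chain of 3 nodes with single edges (A_3). One simple-root ordering that puts it in standard form is (alpha_3, alpha_2, alpha_1). So the algebra is type A_3, i.e. sl(4).

type A_3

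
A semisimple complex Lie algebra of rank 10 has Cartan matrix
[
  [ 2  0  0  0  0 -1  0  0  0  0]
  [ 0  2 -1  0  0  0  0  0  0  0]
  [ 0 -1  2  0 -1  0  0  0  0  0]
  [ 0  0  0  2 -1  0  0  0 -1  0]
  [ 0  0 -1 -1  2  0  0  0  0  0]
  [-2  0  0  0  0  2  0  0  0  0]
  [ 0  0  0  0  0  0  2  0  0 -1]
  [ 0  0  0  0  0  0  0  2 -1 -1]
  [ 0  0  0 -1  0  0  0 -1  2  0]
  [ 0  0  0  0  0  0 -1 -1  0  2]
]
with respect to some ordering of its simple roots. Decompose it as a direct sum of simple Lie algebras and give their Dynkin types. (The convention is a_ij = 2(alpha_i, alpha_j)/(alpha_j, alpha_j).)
type A_8 + type B_2

The diagram associated to this matrix has two connected components: the simple roots {alpha_2, alpha_3, alpha_4, alpha_5, alpha_7, alpha_8, alpha_9, alpha_10} form a chain of 8 nodes with single edges (A_8), and {alpha_1, alpha_6} form a chain of 2 nodes with a double edge at one end; the terminal node there is the unique short simple root (B_2). A semisimple Lie algebra decomposes uniquely as the direct sum of simple ideals, one per connected component of its Dynkin diagram, so g ≅ A_8 ⊕ B_2 (dimension 80 + 10 = 90).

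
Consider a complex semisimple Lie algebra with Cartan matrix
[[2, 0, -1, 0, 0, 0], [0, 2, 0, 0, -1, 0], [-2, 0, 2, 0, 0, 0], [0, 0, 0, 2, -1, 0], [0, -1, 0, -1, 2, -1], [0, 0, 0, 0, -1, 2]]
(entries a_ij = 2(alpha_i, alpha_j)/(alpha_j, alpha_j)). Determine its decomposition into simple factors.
The diagram associated to this matrix has two connected components: the simple roots {alpha_1, alpha_3} form a chain of 2 nodes with a double edge at one end; the terminal node there is the unique short simple root (B_2), and {alpha_2, alpha_4, alpha_5, alpha_6} form a chain of 2 nodes with a fork of two nodes at one end (D_4). A semisimple Lie algebra decomposes uniquely as the direct sum of simple ideals, one per connected component of its Dynkin diagram, so g ≅ B_2 ⊕ D_4 (dimension 10 + 28 = 38).

type B_2 + type D_4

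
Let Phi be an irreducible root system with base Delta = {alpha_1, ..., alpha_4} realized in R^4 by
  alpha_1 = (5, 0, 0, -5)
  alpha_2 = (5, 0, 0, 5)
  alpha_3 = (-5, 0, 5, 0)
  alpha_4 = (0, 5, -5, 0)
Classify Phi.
D_4 (so(8))

Compute the Cartan integers a_ij = 2(alpha_i, alpha_j)/(alpha_j, alpha_j); the resulting 4x4 Cartan matrix is
[[2, 0, -1, 0], [0, 2, -1, 0], [-1, -1, 2, -1], [0, 0, -1, 2]].
All simple roots have the same length, so the diagram is simply laced. The associated Dynkin diagram is a chain of 2 nodes with a fork of two nodes at one end (D_4), so the type is D_4 (the algebra so(8)).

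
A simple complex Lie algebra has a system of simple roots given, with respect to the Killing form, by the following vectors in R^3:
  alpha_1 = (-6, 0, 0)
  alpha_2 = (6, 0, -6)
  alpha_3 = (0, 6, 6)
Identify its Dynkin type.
Compute the Cartan integers a_ij = 2(alpha_i, alpha_j)/(alpha_j, alpha_j); the resulting 3x3 Cartan matrix is
[[2, -1, 0], [-2, 2, -1], [0, -1, 2]].
The roots have two lengths (squared-length ratio 2:1); the short ones are alpha_{1}. The associated Dynkin diagram is a chain of 3 nodes with a double edge at one end; the terminal node there is the unique short simple root (B_3), so the type is B_3 (the algebra so(7)).

B3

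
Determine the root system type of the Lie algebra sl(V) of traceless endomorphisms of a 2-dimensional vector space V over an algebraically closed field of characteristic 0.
A_1 (sl(2))

This is sl(2), which has dimension 2^2 - 1 = 3 and rank 2 - 1 = 1 (a Cartan subalgebra is the diagonal traceless matrices). In the classification of classical Lie algebras, the special linear algebra sl(n+1) has type A_n; here n = 1, so the Dynkin diagram is a chain of 1 nodes with single edges (A_1). Hence the type is A_1.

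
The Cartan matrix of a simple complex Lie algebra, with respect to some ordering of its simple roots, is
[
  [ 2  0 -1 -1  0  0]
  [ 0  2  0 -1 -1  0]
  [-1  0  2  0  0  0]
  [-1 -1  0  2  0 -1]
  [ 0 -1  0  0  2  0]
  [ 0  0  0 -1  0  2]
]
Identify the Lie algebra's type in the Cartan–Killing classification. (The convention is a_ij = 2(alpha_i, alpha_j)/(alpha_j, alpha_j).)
E_6

The matrix has rank 6 with 2's on the diagonal. Reading the off-diagonal entries as Dynkin edges (a single edge where a_ij = a_ji = -1; a double or triple edge where a_ij * a_ji = 2 or 3), the diagram is a chain of 5 nodes with one extra node attached to the third node from one end (E_6). One simple-root ordering that puts it in standard form is (alpha_5, alpha_6, alpha_2, alpha_4, alpha_1, alpha_3). So the algebra is type E_6.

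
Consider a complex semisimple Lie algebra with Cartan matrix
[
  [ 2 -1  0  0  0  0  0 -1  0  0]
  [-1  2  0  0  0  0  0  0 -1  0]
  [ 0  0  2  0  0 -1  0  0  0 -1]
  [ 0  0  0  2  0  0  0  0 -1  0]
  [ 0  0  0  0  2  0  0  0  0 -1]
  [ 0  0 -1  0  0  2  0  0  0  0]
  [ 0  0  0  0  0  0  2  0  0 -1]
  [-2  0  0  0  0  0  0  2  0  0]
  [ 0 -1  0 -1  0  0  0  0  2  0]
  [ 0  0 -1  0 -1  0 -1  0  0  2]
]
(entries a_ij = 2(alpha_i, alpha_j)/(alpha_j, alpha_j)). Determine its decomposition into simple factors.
The diagram associated to this matrix has two connected components: the simple roots {alpha_1, alpha_2, alpha_4, alpha_8, alpha_9} form a chain of 5 nodes with a double edge at one end; the terminal node there is the unique long simple root (C_5), and {alpha_3, alpha_5, alpha_6, alpha_7, alpha_10} form a chain of 3 nodes with a fork of two nodes at one end (D_5). A semisimple Lie algebra decomposes uniquely as the direct sum of simple ideals, one per connected component of its Dynkin diagram, so g ≅ C_5 ⊕ D_5 (dimension 55 + 45 = 100).

C5 ⊕ D5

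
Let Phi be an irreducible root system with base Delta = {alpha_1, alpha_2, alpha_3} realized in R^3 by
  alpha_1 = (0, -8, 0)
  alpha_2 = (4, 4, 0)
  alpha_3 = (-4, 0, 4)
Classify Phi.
Compute the Cartan integers a_ij = 2(alpha_i, alpha_j)/(alpha_j, alpha_j); the resulting 3x3 Cartan matrix is
[[2, -2, 0], [-1, 2, -1], [0, -1, 2]].
The roots have two lengths (squared-length ratio 2:1); the short ones are alpha_{2,3}. The associated Dynkin diagram is a chain of 3 nodes with a double edge at one end; the terminal node there is the unique long simple root (C_3), so the type is C_3 (the algebra sp(6)).

C_3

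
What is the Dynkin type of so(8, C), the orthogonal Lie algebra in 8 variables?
type D_4

This is so(8) with 8 even, which has dimension 8(8-1)/2 = 28 and rank 8/2 = 4. In the classification of classical Lie algebras, the orthogonal algebra so(2n) in an even number of variables has type D_n; here n = 4, so the Dynkin diagram is a chain of 2 nodes with a fork of two nodes at one end (D_4). Hence the type is D_4.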